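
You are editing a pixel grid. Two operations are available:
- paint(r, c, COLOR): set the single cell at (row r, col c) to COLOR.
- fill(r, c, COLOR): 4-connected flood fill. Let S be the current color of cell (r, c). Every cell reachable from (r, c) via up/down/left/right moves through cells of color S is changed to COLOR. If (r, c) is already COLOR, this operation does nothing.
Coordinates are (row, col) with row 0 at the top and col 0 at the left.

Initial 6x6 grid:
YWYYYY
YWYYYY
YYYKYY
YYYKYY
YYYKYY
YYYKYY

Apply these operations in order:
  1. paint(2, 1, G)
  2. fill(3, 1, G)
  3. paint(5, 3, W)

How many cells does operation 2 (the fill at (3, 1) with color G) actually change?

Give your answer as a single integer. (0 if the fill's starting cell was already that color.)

After op 1 paint(2,1,G):
YWYYYY
YWYYYY
YGYKYY
YYYKYY
YYYKYY
YYYKYY
After op 2 fill(3,1,G) [29 cells changed]:
GWGGGG
GWGGGG
GGGKGG
GGGKGG
GGGKGG
GGGKGG

Answer: 29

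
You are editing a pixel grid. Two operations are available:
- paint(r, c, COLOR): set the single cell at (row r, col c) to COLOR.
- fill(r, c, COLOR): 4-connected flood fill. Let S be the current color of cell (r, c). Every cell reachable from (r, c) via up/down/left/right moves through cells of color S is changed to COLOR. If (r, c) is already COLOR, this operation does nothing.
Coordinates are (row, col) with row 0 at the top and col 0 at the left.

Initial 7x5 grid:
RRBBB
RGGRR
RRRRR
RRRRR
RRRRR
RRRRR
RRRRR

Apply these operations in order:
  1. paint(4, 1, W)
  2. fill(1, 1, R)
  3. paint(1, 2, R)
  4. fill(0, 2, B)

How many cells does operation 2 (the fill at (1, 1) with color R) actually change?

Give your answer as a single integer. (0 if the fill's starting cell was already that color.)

After op 1 paint(4,1,W):
RRBBB
RGGRR
RRRRR
RRRRR
RWRRR
RRRRR
RRRRR
After op 2 fill(1,1,R) [2 cells changed]:
RRBBB
RRRRR
RRRRR
RRRRR
RWRRR
RRRRR
RRRRR

Answer: 2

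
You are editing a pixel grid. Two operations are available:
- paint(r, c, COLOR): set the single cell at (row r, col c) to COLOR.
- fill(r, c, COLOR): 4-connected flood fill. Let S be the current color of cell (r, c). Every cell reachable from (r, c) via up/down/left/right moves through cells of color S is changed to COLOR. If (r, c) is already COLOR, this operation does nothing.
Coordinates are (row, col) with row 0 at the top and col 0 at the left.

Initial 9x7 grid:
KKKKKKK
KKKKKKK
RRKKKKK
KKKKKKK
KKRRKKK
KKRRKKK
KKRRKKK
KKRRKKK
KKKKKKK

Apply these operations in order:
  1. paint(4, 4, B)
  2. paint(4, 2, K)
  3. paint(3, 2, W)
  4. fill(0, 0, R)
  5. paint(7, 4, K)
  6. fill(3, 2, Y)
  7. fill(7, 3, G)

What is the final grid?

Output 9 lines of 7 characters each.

After op 1 paint(4,4,B):
KKKKKKK
KKKKKKK
RRKKKKK
KKKKKKK
KKRRBKK
KKRRKKK
KKRRKKK
KKRRKKK
KKKKKKK
After op 2 paint(4,2,K):
KKKKKKK
KKKKKKK
RRKKKKK
KKKKKKK
KKKRBKK
KKRRKKK
KKRRKKK
KKRRKKK
KKKKKKK
After op 3 paint(3,2,W):
KKKKKKK
KKKKKKK
RRKKKKK
KKWKKKK
KKKRBKK
KKRRKKK
KKRRKKK
KKRRKKK
KKKKKKK
After op 4 fill(0,0,R) [52 cells changed]:
RRRRRRR
RRRRRRR
RRRRRRR
RRWRRRR
RRRRBRR
RRRRRRR
RRRRRRR
RRRRRRR
RRRRRRR
After op 5 paint(7,4,K):
RRRRRRR
RRRRRRR
RRRRRRR
RRWRRRR
RRRRBRR
RRRRRRR
RRRRRRR
RRRRKRR
RRRRRRR
After op 6 fill(3,2,Y) [1 cells changed]:
RRRRRRR
RRRRRRR
RRRRRRR
RRYRRRR
RRRRBRR
RRRRRRR
RRRRRRR
RRRRKRR
RRRRRRR
After op 7 fill(7,3,G) [60 cells changed]:
GGGGGGG
GGGGGGG
GGGGGGG
GGYGGGG
GGGGBGG
GGGGGGG
GGGGGGG
GGGGKGG
GGGGGGG

Answer: GGGGGGG
GGGGGGG
GGGGGGG
GGYGGGG
GGGGBGG
GGGGGGG
GGGGGGG
GGGGKGG
GGGGGGG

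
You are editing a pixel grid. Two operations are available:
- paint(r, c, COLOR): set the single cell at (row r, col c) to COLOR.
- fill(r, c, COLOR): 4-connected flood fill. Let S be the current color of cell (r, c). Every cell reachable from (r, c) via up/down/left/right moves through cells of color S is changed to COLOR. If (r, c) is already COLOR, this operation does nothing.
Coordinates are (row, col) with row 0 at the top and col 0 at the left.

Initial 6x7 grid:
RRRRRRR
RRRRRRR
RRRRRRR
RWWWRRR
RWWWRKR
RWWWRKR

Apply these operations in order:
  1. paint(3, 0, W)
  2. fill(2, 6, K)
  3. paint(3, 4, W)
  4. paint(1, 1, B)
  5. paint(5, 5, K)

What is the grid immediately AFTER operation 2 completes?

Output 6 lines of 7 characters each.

After op 1 paint(3,0,W):
RRRRRRR
RRRRRRR
RRRRRRR
WWWWRRR
RWWWRKR
RWWWRKR
After op 2 fill(2,6,K) [28 cells changed]:
KKKKKKK
KKKKKKK
KKKKKKK
WWWWKKK
RWWWKKK
RWWWKKK

Answer: KKKKKKK
KKKKKKK
KKKKKKK
WWWWKKK
RWWWKKK
RWWWKKK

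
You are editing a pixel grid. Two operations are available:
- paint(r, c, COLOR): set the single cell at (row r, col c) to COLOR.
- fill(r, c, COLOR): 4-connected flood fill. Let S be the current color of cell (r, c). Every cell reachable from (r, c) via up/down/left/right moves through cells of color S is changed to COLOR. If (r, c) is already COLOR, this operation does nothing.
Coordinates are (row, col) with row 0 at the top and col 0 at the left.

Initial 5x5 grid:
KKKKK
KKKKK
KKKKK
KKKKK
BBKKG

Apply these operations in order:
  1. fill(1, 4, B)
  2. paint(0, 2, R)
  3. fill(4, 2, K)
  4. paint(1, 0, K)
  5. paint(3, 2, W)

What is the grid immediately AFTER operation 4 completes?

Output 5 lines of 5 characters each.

After op 1 fill(1,4,B) [22 cells changed]:
BBBBB
BBBBB
BBBBB
BBBBB
BBBBG
After op 2 paint(0,2,R):
BBRBB
BBBBB
BBBBB
BBBBB
BBBBG
After op 3 fill(4,2,K) [23 cells changed]:
KKRKK
KKKKK
KKKKK
KKKKK
KKKKG
After op 4 paint(1,0,K):
KKRKK
KKKKK
KKKKK
KKKKK
KKKKG

Answer: KKRKK
KKKKK
KKKKK
KKKKK
KKKKG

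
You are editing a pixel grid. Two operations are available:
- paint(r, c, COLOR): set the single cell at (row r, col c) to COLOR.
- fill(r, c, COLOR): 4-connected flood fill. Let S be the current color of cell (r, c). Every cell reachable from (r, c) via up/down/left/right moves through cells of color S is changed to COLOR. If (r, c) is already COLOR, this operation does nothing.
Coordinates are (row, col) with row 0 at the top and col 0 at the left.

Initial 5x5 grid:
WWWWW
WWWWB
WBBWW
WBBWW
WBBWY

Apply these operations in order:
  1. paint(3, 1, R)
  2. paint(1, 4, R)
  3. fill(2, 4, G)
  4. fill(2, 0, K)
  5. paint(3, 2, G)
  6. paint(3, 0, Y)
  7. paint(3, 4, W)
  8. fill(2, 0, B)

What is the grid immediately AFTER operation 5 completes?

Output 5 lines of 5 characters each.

Answer: KKKKK
KKKKR
KBBKK
KRGKK
KBBKY

Derivation:
After op 1 paint(3,1,R):
WWWWW
WWWWB
WBBWW
WRBWW
WBBWY
After op 2 paint(1,4,R):
WWWWW
WWWWR
WBBWW
WRBWW
WBBWY
After op 3 fill(2,4,G) [17 cells changed]:
GGGGG
GGGGR
GBBGG
GRBGG
GBBGY
After op 4 fill(2,0,K) [17 cells changed]:
KKKKK
KKKKR
KBBKK
KRBKK
KBBKY
After op 5 paint(3,2,G):
KKKKK
KKKKR
KBBKK
KRGKK
KBBKY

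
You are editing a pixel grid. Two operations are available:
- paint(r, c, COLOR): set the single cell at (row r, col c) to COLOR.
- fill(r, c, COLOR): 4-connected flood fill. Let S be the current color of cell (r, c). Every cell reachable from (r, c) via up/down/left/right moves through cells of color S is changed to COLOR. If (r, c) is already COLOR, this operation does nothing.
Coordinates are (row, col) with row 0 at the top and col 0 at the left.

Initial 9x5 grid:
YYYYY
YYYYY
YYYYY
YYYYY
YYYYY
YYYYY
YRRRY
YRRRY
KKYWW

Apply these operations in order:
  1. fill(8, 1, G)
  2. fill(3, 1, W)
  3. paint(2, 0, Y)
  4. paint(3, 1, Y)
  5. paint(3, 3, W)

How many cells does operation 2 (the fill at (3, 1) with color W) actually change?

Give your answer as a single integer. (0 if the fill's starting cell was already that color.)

Answer: 34

Derivation:
After op 1 fill(8,1,G) [2 cells changed]:
YYYYY
YYYYY
YYYYY
YYYYY
YYYYY
YYYYY
YRRRY
YRRRY
GGYWW
After op 2 fill(3,1,W) [34 cells changed]:
WWWWW
WWWWW
WWWWW
WWWWW
WWWWW
WWWWW
WRRRW
WRRRW
GGYWW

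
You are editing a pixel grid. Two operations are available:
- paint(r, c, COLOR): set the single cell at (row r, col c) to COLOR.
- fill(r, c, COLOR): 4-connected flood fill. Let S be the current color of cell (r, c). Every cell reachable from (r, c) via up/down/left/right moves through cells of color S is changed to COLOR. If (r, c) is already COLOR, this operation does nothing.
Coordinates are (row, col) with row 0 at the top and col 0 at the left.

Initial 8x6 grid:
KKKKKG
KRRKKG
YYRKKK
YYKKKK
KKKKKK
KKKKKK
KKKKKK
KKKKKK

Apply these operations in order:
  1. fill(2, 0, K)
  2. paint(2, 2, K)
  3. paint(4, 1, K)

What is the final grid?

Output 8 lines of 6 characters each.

Answer: KKKKKG
KRRKKG
KKKKKK
KKKKKK
KKKKKK
KKKKKK
KKKKKK
KKKKKK

Derivation:
After op 1 fill(2,0,K) [4 cells changed]:
KKKKKG
KRRKKG
KKRKKK
KKKKKK
KKKKKK
KKKKKK
KKKKKK
KKKKKK
After op 2 paint(2,2,K):
KKKKKG
KRRKKG
KKKKKK
KKKKKK
KKKKKK
KKKKKK
KKKKKK
KKKKKK
After op 3 paint(4,1,K):
KKKKKG
KRRKKG
KKKKKK
KKKKKK
KKKKKK
KKKKKK
KKKKKK
KKKKKK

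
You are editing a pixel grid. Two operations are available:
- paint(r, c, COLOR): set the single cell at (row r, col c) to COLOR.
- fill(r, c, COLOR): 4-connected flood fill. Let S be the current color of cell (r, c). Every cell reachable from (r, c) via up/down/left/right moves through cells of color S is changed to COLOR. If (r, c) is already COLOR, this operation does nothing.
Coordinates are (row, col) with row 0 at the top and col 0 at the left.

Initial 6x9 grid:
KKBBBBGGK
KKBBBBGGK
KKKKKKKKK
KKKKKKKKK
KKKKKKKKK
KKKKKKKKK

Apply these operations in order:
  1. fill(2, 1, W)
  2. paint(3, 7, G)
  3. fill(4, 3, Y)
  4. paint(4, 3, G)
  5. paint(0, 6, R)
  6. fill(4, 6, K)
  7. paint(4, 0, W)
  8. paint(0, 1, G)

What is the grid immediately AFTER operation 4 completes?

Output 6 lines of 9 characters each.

After op 1 fill(2,1,W) [42 cells changed]:
WWBBBBGGW
WWBBBBGGW
WWWWWWWWW
WWWWWWWWW
WWWWWWWWW
WWWWWWWWW
After op 2 paint(3,7,G):
WWBBBBGGW
WWBBBBGGW
WWWWWWWWW
WWWWWWWGW
WWWWWWWWW
WWWWWWWWW
After op 3 fill(4,3,Y) [41 cells changed]:
YYBBBBGGY
YYBBBBGGY
YYYYYYYYY
YYYYYYYGY
YYYYYYYYY
YYYYYYYYY
After op 4 paint(4,3,G):
YYBBBBGGY
YYBBBBGGY
YYYYYYYYY
YYYYYYYGY
YYYGYYYYY
YYYYYYYYY

Answer: YYBBBBGGY
YYBBBBGGY
YYYYYYYYY
YYYYYYYGY
YYYGYYYYY
YYYYYYYYY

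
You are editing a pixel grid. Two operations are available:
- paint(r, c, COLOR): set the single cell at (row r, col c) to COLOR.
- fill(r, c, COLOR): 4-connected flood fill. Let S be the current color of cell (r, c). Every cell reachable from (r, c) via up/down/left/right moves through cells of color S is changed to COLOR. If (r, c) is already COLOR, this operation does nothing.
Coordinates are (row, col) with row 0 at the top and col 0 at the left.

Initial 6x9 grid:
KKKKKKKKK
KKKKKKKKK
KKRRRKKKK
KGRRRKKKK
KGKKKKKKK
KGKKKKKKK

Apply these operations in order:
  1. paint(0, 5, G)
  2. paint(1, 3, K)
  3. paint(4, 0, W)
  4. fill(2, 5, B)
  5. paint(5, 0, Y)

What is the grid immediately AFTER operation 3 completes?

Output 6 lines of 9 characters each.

After op 1 paint(0,5,G):
KKKKKGKKK
KKKKKKKKK
KKRRRKKKK
KGRRRKKKK
KGKKKKKKK
KGKKKKKKK
After op 2 paint(1,3,K):
KKKKKGKKK
KKKKKKKKK
KKRRRKKKK
KGRRRKKKK
KGKKKKKKK
KGKKKKKKK
After op 3 paint(4,0,W):
KKKKKGKKK
KKKKKKKKK
KKRRRKKKK
KGRRRKKKK
WGKKKKKKK
KGKKKKKKK

Answer: KKKKKGKKK
KKKKKKKKK
KKRRRKKKK
KGRRRKKKK
WGKKKKKKK
KGKKKKKKK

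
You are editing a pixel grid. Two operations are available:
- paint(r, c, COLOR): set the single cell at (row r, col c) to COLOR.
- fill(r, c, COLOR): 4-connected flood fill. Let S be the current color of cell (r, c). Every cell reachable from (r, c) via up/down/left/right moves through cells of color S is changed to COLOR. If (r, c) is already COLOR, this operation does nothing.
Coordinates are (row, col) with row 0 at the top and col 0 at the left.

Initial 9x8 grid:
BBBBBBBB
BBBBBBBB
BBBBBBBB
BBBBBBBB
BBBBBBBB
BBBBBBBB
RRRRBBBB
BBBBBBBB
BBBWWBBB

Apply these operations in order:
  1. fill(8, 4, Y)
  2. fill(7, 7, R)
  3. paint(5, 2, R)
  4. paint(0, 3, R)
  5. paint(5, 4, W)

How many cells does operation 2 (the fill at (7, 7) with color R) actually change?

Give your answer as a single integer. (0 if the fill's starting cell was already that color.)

Answer: 66

Derivation:
After op 1 fill(8,4,Y) [2 cells changed]:
BBBBBBBB
BBBBBBBB
BBBBBBBB
BBBBBBBB
BBBBBBBB
BBBBBBBB
RRRRBBBB
BBBBBBBB
BBBYYBBB
After op 2 fill(7,7,R) [66 cells changed]:
RRRRRRRR
RRRRRRRR
RRRRRRRR
RRRRRRRR
RRRRRRRR
RRRRRRRR
RRRRRRRR
RRRRRRRR
RRRYYRRR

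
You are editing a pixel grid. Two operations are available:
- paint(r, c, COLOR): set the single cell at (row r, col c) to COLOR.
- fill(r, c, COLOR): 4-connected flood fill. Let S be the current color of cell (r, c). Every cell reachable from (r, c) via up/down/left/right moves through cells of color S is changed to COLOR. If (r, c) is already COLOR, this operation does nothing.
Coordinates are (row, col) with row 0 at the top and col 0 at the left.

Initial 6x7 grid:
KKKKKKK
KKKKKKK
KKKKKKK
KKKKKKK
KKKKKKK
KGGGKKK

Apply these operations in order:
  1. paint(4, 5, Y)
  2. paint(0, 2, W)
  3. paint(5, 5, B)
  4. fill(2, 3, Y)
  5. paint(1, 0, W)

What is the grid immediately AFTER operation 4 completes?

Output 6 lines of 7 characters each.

Answer: YYWYYYY
YYYYYYY
YYYYYYY
YYYYYYY
YYYYYYY
YGGGYBY

Derivation:
After op 1 paint(4,5,Y):
KKKKKKK
KKKKKKK
KKKKKKK
KKKKKKK
KKKKKYK
KGGGKKK
After op 2 paint(0,2,W):
KKWKKKK
KKKKKKK
KKKKKKK
KKKKKKK
KKKKKYK
KGGGKKK
After op 3 paint(5,5,B):
KKWKKKK
KKKKKKK
KKKKKKK
KKKKKKK
KKKKKYK
KGGGKBK
After op 4 fill(2,3,Y) [36 cells changed]:
YYWYYYY
YYYYYYY
YYYYYYY
YYYYYYY
YYYYYYY
YGGGYBY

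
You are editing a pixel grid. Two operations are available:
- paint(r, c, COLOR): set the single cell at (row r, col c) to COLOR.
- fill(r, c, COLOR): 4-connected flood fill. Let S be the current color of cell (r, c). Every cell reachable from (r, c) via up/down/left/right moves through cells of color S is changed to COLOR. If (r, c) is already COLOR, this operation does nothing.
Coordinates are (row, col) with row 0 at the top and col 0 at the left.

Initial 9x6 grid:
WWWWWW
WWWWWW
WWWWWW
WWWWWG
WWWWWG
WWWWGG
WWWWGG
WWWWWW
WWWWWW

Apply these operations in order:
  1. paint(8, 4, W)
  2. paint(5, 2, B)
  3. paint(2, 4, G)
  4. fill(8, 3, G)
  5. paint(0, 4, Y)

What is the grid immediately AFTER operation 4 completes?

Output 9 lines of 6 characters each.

After op 1 paint(8,4,W):
WWWWWW
WWWWWW
WWWWWW
WWWWWG
WWWWWG
WWWWGG
WWWWGG
WWWWWW
WWWWWW
After op 2 paint(5,2,B):
WWWWWW
WWWWWW
WWWWWW
WWWWWG
WWWWWG
WWBWGG
WWWWGG
WWWWWW
WWWWWW
After op 3 paint(2,4,G):
WWWWWW
WWWWWW
WWWWGW
WWWWWG
WWWWWG
WWBWGG
WWWWGG
WWWWWW
WWWWWW
After op 4 fill(8,3,G) [46 cells changed]:
GGGGGG
GGGGGG
GGGGGG
GGGGGG
GGGGGG
GGBGGG
GGGGGG
GGGGGG
GGGGGG

Answer: GGGGGG
GGGGGG
GGGGGG
GGGGGG
GGGGGG
GGBGGG
GGGGGG
GGGGGG
GGGGGG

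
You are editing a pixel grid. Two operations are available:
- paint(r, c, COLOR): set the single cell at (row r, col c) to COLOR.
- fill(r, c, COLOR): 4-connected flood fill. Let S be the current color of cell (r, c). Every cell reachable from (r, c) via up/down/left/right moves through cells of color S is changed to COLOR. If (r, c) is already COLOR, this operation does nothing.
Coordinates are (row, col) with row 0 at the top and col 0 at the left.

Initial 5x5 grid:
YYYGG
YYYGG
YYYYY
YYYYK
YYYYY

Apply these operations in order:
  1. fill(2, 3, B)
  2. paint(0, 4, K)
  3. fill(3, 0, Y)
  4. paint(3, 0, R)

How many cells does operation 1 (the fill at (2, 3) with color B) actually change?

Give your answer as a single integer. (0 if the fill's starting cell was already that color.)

Answer: 20

Derivation:
After op 1 fill(2,3,B) [20 cells changed]:
BBBGG
BBBGG
BBBBB
BBBBK
BBBBB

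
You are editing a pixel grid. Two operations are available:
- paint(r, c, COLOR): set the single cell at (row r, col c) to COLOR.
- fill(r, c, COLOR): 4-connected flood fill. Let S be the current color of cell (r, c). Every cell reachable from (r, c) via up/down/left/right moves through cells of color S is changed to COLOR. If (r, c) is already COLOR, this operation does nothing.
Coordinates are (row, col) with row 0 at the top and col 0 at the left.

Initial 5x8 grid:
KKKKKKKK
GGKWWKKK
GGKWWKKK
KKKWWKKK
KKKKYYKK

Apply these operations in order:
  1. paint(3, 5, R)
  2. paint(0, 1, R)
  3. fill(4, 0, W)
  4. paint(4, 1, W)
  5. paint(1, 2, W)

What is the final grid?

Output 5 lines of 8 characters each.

Answer: KRWWWWWW
GGWWWWWW
GGWWWWWW
WWWWWRWW
WWWWYYWW

Derivation:
After op 1 paint(3,5,R):
KKKKKKKK
GGKWWKKK
GGKWWKKK
KKKWWRKK
KKKKYYKK
After op 2 paint(0,1,R):
KRKKKKKK
GGKWWKKK
GGKWWKKK
KKKWWRKK
KKKKYYKK
After op 3 fill(4,0,W) [25 cells changed]:
KRWWWWWW
GGWWWWWW
GGWWWWWW
WWWWWRWW
WWWWYYWW
After op 4 paint(4,1,W):
KRWWWWWW
GGWWWWWW
GGWWWWWW
WWWWWRWW
WWWWYYWW
After op 5 paint(1,2,W):
KRWWWWWW
GGWWWWWW
GGWWWWWW
WWWWWRWW
WWWWYYWW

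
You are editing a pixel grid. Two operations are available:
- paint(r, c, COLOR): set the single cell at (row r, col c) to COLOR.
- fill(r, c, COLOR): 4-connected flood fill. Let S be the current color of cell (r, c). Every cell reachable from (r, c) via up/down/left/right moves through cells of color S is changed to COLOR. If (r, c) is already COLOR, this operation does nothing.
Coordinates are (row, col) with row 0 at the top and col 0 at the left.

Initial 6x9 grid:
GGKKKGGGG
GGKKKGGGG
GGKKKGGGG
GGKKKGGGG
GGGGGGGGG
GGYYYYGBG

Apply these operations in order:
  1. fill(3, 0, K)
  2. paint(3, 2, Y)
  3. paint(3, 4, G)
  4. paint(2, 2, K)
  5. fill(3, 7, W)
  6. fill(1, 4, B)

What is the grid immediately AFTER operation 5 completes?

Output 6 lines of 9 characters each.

After op 1 fill(3,0,K) [37 cells changed]:
KKKKKKKKK
KKKKKKKKK
KKKKKKKKK
KKKKKKKKK
KKKKKKKKK
KKYYYYKBK
After op 2 paint(3,2,Y):
KKKKKKKKK
KKKKKKKKK
KKKKKKKKK
KKYKKKKKK
KKKKKKKKK
KKYYYYKBK
After op 3 paint(3,4,G):
KKKKKKKKK
KKKKKKKKK
KKKKKKKKK
KKYKGKKKK
KKKKKKKKK
KKYYYYKBK
After op 4 paint(2,2,K):
KKKKKKKKK
KKKKKKKKK
KKKKKKKKK
KKYKGKKKK
KKKKKKKKK
KKYYYYKBK
After op 5 fill(3,7,W) [47 cells changed]:
WWWWWWWWW
WWWWWWWWW
WWWWWWWWW
WWYWGWWWW
WWWWWWWWW
WWYYYYWBW

Answer: WWWWWWWWW
WWWWWWWWW
WWWWWWWWW
WWYWGWWWW
WWWWWWWWW
WWYYYYWBW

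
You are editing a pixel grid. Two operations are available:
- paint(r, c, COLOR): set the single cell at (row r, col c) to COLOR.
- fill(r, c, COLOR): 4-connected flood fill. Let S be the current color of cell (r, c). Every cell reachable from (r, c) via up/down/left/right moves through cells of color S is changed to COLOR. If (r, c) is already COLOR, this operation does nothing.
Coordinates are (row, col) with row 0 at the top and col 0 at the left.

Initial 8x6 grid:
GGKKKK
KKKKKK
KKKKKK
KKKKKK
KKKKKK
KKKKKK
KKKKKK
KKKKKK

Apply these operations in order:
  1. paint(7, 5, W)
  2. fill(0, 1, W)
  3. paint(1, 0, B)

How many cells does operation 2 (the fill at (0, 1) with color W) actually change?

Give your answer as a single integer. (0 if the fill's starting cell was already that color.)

After op 1 paint(7,5,W):
GGKKKK
KKKKKK
KKKKKK
KKKKKK
KKKKKK
KKKKKK
KKKKKK
KKKKKW
After op 2 fill(0,1,W) [2 cells changed]:
WWKKKK
KKKKKK
KKKKKK
KKKKKK
KKKKKK
KKKKKK
KKKKKK
KKKKKW

Answer: 2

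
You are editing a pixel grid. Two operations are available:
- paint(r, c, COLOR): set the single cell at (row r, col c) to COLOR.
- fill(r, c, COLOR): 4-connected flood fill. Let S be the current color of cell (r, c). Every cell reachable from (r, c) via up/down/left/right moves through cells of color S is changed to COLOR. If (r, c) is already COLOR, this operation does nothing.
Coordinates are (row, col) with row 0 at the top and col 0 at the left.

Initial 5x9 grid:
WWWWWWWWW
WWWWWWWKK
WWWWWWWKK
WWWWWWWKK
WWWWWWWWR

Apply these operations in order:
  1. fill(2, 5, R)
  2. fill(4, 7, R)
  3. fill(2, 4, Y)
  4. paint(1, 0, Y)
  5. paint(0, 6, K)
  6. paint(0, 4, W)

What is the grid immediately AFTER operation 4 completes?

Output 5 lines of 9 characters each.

Answer: YYYYYYYYY
YYYYYYYKK
YYYYYYYKK
YYYYYYYKK
YYYYYYYYY

Derivation:
After op 1 fill(2,5,R) [38 cells changed]:
RRRRRRRRR
RRRRRRRKK
RRRRRRRKK
RRRRRRRKK
RRRRRRRRR
After op 2 fill(4,7,R) [0 cells changed]:
RRRRRRRRR
RRRRRRRKK
RRRRRRRKK
RRRRRRRKK
RRRRRRRRR
After op 3 fill(2,4,Y) [39 cells changed]:
YYYYYYYYY
YYYYYYYKK
YYYYYYYKK
YYYYYYYKK
YYYYYYYYY
After op 4 paint(1,0,Y):
YYYYYYYYY
YYYYYYYKK
YYYYYYYKK
YYYYYYYKK
YYYYYYYYY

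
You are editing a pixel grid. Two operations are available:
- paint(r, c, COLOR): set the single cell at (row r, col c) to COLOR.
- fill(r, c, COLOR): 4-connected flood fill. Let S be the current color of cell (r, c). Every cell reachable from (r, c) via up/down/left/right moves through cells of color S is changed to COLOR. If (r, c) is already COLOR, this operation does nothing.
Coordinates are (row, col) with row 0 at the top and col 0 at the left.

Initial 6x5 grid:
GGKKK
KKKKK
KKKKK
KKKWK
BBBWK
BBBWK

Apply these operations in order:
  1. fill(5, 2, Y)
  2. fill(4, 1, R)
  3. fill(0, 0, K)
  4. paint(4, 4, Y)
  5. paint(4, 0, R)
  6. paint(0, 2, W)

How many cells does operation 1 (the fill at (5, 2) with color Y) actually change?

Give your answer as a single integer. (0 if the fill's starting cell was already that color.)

Answer: 6

Derivation:
After op 1 fill(5,2,Y) [6 cells changed]:
GGKKK
KKKKK
KKKKK
KKKWK
YYYWK
YYYWK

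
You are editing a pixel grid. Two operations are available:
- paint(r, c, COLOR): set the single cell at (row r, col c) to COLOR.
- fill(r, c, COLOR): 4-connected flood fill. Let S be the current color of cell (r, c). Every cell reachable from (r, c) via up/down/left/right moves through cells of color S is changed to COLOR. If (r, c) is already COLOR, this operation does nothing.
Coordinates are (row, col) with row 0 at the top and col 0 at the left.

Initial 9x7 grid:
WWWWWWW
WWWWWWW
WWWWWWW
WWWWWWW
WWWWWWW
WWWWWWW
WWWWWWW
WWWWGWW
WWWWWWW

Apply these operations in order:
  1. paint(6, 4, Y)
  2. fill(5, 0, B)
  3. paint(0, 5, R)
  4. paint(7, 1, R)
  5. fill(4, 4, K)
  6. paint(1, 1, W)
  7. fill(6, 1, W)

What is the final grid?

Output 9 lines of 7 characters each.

Answer: WWWWWRW
WWWWWWW
WWWWWWW
WWWWWWW
WWWWWWW
WWWWWWW
WWWWYWW
WRWWGWW
WWWWWWW

Derivation:
After op 1 paint(6,4,Y):
WWWWWWW
WWWWWWW
WWWWWWW
WWWWWWW
WWWWWWW
WWWWWWW
WWWWYWW
WWWWGWW
WWWWWWW
After op 2 fill(5,0,B) [61 cells changed]:
BBBBBBB
BBBBBBB
BBBBBBB
BBBBBBB
BBBBBBB
BBBBBBB
BBBBYBB
BBBBGBB
BBBBBBB
After op 3 paint(0,5,R):
BBBBBRB
BBBBBBB
BBBBBBB
BBBBBBB
BBBBBBB
BBBBBBB
BBBBYBB
BBBBGBB
BBBBBBB
After op 4 paint(7,1,R):
BBBBBRB
BBBBBBB
BBBBBBB
BBBBBBB
BBBBBBB
BBBBBBB
BBBBYBB
BRBBGBB
BBBBBBB
After op 5 fill(4,4,K) [59 cells changed]:
KKKKKRK
KKKKKKK
KKKKKKK
KKKKKKK
KKKKKKK
KKKKKKK
KKKKYKK
KRKKGKK
KKKKKKK
After op 6 paint(1,1,W):
KKKKKRK
KWKKKKK
KKKKKKK
KKKKKKK
KKKKKKK
KKKKKKK
KKKKYKK
KRKKGKK
KKKKKKK
After op 7 fill(6,1,W) [58 cells changed]:
WWWWWRW
WWWWWWW
WWWWWWW
WWWWWWW
WWWWWWW
WWWWWWW
WWWWYWW
WRWWGWW
WWWWWWW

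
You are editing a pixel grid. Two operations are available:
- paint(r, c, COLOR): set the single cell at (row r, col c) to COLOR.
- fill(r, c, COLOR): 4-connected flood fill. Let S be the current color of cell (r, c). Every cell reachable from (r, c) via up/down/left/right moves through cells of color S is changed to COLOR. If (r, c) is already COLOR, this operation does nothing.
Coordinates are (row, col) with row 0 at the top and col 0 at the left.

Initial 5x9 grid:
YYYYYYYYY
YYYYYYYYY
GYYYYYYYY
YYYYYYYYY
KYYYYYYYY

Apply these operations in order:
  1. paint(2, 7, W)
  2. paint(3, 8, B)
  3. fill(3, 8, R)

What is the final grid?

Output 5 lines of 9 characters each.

After op 1 paint(2,7,W):
YYYYYYYYY
YYYYYYYYY
GYYYYYYWY
YYYYYYYYY
KYYYYYYYY
After op 2 paint(3,8,B):
YYYYYYYYY
YYYYYYYYY
GYYYYYYWY
YYYYYYYYB
KYYYYYYYY
After op 3 fill(3,8,R) [1 cells changed]:
YYYYYYYYY
YYYYYYYYY
GYYYYYYWY
YYYYYYYYR
KYYYYYYYY

Answer: YYYYYYYYY
YYYYYYYYY
GYYYYYYWY
YYYYYYYYR
KYYYYYYYY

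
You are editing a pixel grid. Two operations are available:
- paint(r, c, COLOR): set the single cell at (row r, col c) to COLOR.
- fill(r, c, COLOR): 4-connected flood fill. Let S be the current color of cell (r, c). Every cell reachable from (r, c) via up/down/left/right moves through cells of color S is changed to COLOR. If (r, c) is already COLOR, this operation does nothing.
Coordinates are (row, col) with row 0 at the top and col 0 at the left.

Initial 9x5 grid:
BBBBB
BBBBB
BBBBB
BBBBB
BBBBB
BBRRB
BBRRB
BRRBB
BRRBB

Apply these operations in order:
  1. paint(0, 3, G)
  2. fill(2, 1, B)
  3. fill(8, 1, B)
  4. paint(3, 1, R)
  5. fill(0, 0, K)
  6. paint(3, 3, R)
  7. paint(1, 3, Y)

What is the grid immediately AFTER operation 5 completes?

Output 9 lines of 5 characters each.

After op 1 paint(0,3,G):
BBBGB
BBBBB
BBBBB
BBBBB
BBBBB
BBRRB
BBRRB
BRRBB
BRRBB
After op 2 fill(2,1,B) [0 cells changed]:
BBBGB
BBBBB
BBBBB
BBBBB
BBBBB
BBRRB
BBRRB
BRRBB
BRRBB
After op 3 fill(8,1,B) [8 cells changed]:
BBBGB
BBBBB
BBBBB
BBBBB
BBBBB
BBBBB
BBBBB
BBBBB
BBBBB
After op 4 paint(3,1,R):
BBBGB
BBBBB
BBBBB
BRBBB
BBBBB
BBBBB
BBBBB
BBBBB
BBBBB
After op 5 fill(0,0,K) [43 cells changed]:
KKKGK
KKKKK
KKKKK
KRKKK
KKKKK
KKKKK
KKKKK
KKKKK
KKKKK

Answer: KKKGK
KKKKK
KKKKK
KRKKK
KKKKK
KKKKK
KKKKK
KKKKK
KKKKK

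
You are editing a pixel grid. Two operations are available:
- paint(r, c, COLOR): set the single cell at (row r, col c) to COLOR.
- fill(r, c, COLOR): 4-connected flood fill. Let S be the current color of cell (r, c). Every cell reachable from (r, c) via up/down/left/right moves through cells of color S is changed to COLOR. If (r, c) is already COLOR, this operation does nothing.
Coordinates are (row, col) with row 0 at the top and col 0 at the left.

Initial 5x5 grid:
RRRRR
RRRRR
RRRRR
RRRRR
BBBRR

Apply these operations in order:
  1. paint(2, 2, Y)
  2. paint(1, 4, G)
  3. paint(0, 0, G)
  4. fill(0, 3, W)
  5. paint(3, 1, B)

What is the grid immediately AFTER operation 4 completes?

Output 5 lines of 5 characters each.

Answer: GWWWW
WWWWG
WWYWW
WWWWW
BBBWW

Derivation:
After op 1 paint(2,2,Y):
RRRRR
RRRRR
RRYRR
RRRRR
BBBRR
After op 2 paint(1,4,G):
RRRRR
RRRRG
RRYRR
RRRRR
BBBRR
After op 3 paint(0,0,G):
GRRRR
RRRRG
RRYRR
RRRRR
BBBRR
After op 4 fill(0,3,W) [19 cells changed]:
GWWWW
WWWWG
WWYWW
WWWWW
BBBWW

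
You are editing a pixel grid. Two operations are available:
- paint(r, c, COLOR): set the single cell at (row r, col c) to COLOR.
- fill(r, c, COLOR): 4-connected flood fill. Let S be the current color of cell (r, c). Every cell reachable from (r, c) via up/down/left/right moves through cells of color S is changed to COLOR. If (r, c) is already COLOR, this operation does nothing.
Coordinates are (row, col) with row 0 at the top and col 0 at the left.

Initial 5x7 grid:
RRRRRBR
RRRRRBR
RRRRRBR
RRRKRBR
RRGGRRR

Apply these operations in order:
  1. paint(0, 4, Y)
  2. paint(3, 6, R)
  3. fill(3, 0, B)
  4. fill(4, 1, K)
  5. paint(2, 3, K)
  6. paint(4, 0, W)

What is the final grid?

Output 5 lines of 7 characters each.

After op 1 paint(0,4,Y):
RRRRYBR
RRRRRBR
RRRRRBR
RRRKRBR
RRGGRRR
After op 2 paint(3,6,R):
RRRRYBR
RRRRRBR
RRRRRBR
RRRKRBR
RRGGRRR
After op 3 fill(3,0,B) [27 cells changed]:
BBBBYBB
BBBBBBB
BBBBBBB
BBBKBBB
BBGGBBB
After op 4 fill(4,1,K) [31 cells changed]:
KKKKYKK
KKKKKKK
KKKKKKK
KKKKKKK
KKGGKKK
After op 5 paint(2,3,K):
KKKKYKK
KKKKKKK
KKKKKKK
KKKKKKK
KKGGKKK
After op 6 paint(4,0,W):
KKKKYKK
KKKKKKK
KKKKKKK
KKKKKKK
WKGGKKK

Answer: KKKKYKK
KKKKKKK
KKKKKKK
KKKKKKK
WKGGKKK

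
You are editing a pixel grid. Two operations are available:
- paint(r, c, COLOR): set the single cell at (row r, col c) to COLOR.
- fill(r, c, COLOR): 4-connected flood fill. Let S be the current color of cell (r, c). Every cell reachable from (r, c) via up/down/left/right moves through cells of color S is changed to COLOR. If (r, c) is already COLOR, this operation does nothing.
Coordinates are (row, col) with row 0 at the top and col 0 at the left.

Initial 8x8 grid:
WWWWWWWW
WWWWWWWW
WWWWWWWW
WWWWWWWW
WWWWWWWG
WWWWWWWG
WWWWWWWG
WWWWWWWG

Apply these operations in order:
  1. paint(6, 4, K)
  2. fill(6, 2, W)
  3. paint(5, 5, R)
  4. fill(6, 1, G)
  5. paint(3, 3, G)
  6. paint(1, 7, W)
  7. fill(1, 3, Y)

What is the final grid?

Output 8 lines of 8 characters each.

Answer: YYYYYYYY
YYYYYYYW
YYYYYYYY
YYYYYYYY
YYYYYYYY
YYYYYRYY
YYYYKYYY
YYYYYYYY

Derivation:
After op 1 paint(6,4,K):
WWWWWWWW
WWWWWWWW
WWWWWWWW
WWWWWWWW
WWWWWWWG
WWWWWWWG
WWWWKWWG
WWWWWWWG
After op 2 fill(6,2,W) [0 cells changed]:
WWWWWWWW
WWWWWWWW
WWWWWWWW
WWWWWWWW
WWWWWWWG
WWWWWWWG
WWWWKWWG
WWWWWWWG
After op 3 paint(5,5,R):
WWWWWWWW
WWWWWWWW
WWWWWWWW
WWWWWWWW
WWWWWWWG
WWWWWRWG
WWWWKWWG
WWWWWWWG
After op 4 fill(6,1,G) [58 cells changed]:
GGGGGGGG
GGGGGGGG
GGGGGGGG
GGGGGGGG
GGGGGGGG
GGGGGRGG
GGGGKGGG
GGGGGGGG
After op 5 paint(3,3,G):
GGGGGGGG
GGGGGGGG
GGGGGGGG
GGGGGGGG
GGGGGGGG
GGGGGRGG
GGGGKGGG
GGGGGGGG
After op 6 paint(1,7,W):
GGGGGGGG
GGGGGGGW
GGGGGGGG
GGGGGGGG
GGGGGGGG
GGGGGRGG
GGGGKGGG
GGGGGGGG
After op 7 fill(1,3,Y) [61 cells changed]:
YYYYYYYY
YYYYYYYW
YYYYYYYY
YYYYYYYY
YYYYYYYY
YYYYYRYY
YYYYKYYY
YYYYYYYY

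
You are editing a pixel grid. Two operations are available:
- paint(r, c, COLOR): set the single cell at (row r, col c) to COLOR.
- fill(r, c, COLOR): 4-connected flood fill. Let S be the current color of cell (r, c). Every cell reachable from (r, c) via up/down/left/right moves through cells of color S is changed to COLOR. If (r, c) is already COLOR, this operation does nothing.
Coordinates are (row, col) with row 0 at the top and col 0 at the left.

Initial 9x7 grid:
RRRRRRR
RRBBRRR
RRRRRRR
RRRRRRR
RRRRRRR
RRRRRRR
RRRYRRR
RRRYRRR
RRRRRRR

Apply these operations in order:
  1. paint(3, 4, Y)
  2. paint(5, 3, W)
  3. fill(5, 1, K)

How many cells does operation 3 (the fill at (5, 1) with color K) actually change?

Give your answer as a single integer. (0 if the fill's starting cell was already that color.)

After op 1 paint(3,4,Y):
RRRRRRR
RRBBRRR
RRRRRRR
RRRRYRR
RRRRRRR
RRRRRRR
RRRYRRR
RRRYRRR
RRRRRRR
After op 2 paint(5,3,W):
RRRRRRR
RRBBRRR
RRRRRRR
RRRRYRR
RRRRRRR
RRRWRRR
RRRYRRR
RRRYRRR
RRRRRRR
After op 3 fill(5,1,K) [57 cells changed]:
KKKKKKK
KKBBKKK
KKKKKKK
KKKKYKK
KKKKKKK
KKKWKKK
KKKYKKK
KKKYKKK
KKKKKKK

Answer: 57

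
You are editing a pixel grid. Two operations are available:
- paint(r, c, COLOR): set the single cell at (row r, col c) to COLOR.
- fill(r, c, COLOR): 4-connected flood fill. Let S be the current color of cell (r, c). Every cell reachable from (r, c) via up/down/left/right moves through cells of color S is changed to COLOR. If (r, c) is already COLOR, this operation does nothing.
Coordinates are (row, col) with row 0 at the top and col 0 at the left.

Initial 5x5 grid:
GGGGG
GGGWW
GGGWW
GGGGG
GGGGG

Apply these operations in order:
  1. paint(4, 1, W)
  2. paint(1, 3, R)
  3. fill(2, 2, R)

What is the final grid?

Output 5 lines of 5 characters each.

After op 1 paint(4,1,W):
GGGGG
GGGWW
GGGWW
GGGGG
GWGGG
After op 2 paint(1,3,R):
GGGGG
GGGRW
GGGWW
GGGGG
GWGGG
After op 3 fill(2,2,R) [20 cells changed]:
RRRRR
RRRRW
RRRWW
RRRRR
RWRRR

Answer: RRRRR
RRRRW
RRRWW
RRRRR
RWRRR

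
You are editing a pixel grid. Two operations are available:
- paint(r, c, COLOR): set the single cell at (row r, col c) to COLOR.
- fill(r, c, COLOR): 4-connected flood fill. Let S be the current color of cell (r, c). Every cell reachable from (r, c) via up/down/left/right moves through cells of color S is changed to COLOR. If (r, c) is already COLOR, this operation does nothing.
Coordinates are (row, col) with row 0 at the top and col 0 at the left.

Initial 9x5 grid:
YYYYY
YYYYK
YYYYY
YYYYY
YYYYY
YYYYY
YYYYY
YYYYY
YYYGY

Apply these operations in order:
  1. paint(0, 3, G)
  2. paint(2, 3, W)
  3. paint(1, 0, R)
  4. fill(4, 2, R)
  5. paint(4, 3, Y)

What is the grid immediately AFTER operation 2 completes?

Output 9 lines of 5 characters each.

After op 1 paint(0,3,G):
YYYGY
YYYYK
YYYYY
YYYYY
YYYYY
YYYYY
YYYYY
YYYYY
YYYGY
After op 2 paint(2,3,W):
YYYGY
YYYYK
YYYWY
YYYYY
YYYYY
YYYYY
YYYYY
YYYYY
YYYGY

Answer: YYYGY
YYYYK
YYYWY
YYYYY
YYYYY
YYYYY
YYYYY
YYYYY
YYYGY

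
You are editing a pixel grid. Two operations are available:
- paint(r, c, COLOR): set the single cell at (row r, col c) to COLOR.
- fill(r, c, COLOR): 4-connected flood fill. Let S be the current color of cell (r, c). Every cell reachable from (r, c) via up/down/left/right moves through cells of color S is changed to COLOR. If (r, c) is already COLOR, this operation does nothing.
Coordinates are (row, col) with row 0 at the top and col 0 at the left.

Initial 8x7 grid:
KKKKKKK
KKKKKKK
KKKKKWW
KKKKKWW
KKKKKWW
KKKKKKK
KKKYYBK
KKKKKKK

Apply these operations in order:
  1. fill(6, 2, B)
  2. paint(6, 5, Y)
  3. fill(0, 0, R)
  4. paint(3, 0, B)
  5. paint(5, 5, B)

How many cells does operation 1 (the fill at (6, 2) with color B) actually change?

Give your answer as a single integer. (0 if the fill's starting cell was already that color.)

Answer: 47

Derivation:
After op 1 fill(6,2,B) [47 cells changed]:
BBBBBBB
BBBBBBB
BBBBBWW
BBBBBWW
BBBBBWW
BBBBBBB
BBBYYBB
BBBBBBB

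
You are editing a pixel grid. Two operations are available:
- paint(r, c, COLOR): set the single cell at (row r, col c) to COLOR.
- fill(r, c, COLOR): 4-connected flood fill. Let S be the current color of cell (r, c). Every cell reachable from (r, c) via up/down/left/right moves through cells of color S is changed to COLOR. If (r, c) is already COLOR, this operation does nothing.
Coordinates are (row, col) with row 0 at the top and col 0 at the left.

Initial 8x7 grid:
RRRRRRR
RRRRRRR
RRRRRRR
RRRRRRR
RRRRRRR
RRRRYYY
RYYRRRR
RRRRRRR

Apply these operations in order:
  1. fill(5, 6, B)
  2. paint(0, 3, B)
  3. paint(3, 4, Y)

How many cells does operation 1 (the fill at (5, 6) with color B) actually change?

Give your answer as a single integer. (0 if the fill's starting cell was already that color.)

After op 1 fill(5,6,B) [3 cells changed]:
RRRRRRR
RRRRRRR
RRRRRRR
RRRRRRR
RRRRRRR
RRRRBBB
RYYRRRR
RRRRRRR

Answer: 3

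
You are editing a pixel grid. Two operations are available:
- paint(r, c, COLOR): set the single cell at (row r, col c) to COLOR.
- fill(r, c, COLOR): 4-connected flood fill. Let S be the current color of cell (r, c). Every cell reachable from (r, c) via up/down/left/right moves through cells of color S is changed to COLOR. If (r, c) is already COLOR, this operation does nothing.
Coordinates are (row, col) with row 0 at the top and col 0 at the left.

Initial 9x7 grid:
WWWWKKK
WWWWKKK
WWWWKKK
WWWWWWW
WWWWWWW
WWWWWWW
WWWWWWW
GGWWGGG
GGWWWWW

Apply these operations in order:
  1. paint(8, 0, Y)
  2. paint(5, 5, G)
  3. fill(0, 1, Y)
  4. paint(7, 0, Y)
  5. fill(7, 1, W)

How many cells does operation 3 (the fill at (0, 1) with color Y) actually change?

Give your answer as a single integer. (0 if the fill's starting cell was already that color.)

After op 1 paint(8,0,Y):
WWWWKKK
WWWWKKK
WWWWKKK
WWWWWWW
WWWWWWW
WWWWWWW
WWWWWWW
GGWWGGG
YGWWWWW
After op 2 paint(5,5,G):
WWWWKKK
WWWWKKK
WWWWKKK
WWWWWWW
WWWWWWW
WWWWWGW
WWWWWWW
GGWWGGG
YGWWWWW
After op 3 fill(0,1,Y) [46 cells changed]:
YYYYKKK
YYYYKKK
YYYYKKK
YYYYYYY
YYYYYYY
YYYYYGY
YYYYYYY
GGYYGGG
YGYYYYY

Answer: 46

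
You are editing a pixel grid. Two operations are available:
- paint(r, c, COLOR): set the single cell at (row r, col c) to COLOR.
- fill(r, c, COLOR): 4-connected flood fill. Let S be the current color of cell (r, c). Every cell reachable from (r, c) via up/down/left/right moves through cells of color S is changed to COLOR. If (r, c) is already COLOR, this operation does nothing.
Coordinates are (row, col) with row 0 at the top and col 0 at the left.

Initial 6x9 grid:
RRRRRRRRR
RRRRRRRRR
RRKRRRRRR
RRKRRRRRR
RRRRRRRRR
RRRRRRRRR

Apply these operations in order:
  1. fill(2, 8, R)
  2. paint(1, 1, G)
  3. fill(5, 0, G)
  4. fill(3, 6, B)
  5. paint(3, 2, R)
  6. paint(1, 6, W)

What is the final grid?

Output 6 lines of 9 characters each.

Answer: BBBBBBBBB
BBBBBBWBB
BBKBBBBBB
BBRBBBBBB
BBBBBBBBB
BBBBBBBBB

Derivation:
After op 1 fill(2,8,R) [0 cells changed]:
RRRRRRRRR
RRRRRRRRR
RRKRRRRRR
RRKRRRRRR
RRRRRRRRR
RRRRRRRRR
After op 2 paint(1,1,G):
RRRRRRRRR
RGRRRRRRR
RRKRRRRRR
RRKRRRRRR
RRRRRRRRR
RRRRRRRRR
After op 3 fill(5,0,G) [51 cells changed]:
GGGGGGGGG
GGGGGGGGG
GGKGGGGGG
GGKGGGGGG
GGGGGGGGG
GGGGGGGGG
After op 4 fill(3,6,B) [52 cells changed]:
BBBBBBBBB
BBBBBBBBB
BBKBBBBBB
BBKBBBBBB
BBBBBBBBB
BBBBBBBBB
After op 5 paint(3,2,R):
BBBBBBBBB
BBBBBBBBB
BBKBBBBBB
BBRBBBBBB
BBBBBBBBB
BBBBBBBBB
After op 6 paint(1,6,W):
BBBBBBBBB
BBBBBBWBB
BBKBBBBBB
BBRBBBBBB
BBBBBBBBB
BBBBBBBBB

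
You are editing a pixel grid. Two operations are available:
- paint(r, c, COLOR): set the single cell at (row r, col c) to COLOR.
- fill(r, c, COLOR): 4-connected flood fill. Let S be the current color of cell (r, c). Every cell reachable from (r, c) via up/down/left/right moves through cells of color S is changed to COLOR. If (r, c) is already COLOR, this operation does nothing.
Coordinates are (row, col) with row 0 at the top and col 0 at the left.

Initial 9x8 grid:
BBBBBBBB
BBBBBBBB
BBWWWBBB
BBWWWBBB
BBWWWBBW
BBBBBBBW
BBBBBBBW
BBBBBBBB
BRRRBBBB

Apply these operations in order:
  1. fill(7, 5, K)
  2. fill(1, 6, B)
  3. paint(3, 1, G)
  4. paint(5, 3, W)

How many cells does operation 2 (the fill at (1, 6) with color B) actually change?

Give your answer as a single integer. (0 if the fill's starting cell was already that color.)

Answer: 57

Derivation:
After op 1 fill(7,5,K) [57 cells changed]:
KKKKKKKK
KKKKKKKK
KKWWWKKK
KKWWWKKK
KKWWWKKW
KKKKKKKW
KKKKKKKW
KKKKKKKK
KRRRKKKK
After op 2 fill(1,6,B) [57 cells changed]:
BBBBBBBB
BBBBBBBB
BBWWWBBB
BBWWWBBB
BBWWWBBW
BBBBBBBW
BBBBBBBW
BBBBBBBB
BRRRBBBB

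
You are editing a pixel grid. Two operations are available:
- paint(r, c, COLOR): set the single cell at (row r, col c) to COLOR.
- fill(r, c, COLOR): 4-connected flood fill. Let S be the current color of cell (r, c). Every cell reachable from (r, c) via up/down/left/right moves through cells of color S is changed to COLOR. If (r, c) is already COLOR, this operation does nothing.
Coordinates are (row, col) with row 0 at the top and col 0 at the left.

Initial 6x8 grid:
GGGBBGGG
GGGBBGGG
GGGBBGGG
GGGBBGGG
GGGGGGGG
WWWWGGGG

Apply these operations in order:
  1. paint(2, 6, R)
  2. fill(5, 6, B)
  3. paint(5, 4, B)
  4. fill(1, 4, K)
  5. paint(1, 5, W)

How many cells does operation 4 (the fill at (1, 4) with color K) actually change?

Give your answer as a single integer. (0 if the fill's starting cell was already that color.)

Answer: 43

Derivation:
After op 1 paint(2,6,R):
GGGBBGGG
GGGBBGGG
GGGBBGRG
GGGBBGGG
GGGGGGGG
WWWWGGGG
After op 2 fill(5,6,B) [35 cells changed]:
BBBBBBBB
BBBBBBBB
BBBBBBRB
BBBBBBBB
BBBBBBBB
WWWWBBBB
After op 3 paint(5,4,B):
BBBBBBBB
BBBBBBBB
BBBBBBRB
BBBBBBBB
BBBBBBBB
WWWWBBBB
After op 4 fill(1,4,K) [43 cells changed]:
KKKKKKKK
KKKKKKKK
KKKKKKRK
KKKKKKKK
KKKKKKKK
WWWWKKKK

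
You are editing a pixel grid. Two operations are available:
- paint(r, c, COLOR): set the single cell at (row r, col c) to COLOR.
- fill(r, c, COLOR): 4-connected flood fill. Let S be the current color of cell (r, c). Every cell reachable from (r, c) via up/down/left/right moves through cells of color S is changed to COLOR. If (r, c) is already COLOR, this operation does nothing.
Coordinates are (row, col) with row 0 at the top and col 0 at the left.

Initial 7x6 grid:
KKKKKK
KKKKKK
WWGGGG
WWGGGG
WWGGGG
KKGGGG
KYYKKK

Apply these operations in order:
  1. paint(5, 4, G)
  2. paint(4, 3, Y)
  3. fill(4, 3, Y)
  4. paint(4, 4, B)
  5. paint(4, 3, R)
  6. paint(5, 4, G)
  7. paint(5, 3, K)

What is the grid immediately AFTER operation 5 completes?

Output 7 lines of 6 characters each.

After op 1 paint(5,4,G):
KKKKKK
KKKKKK
WWGGGG
WWGGGG
WWGGGG
KKGGGG
KYYKKK
After op 2 paint(4,3,Y):
KKKKKK
KKKKKK
WWGGGG
WWGGGG
WWGYGG
KKGGGG
KYYKKK
After op 3 fill(4,3,Y) [0 cells changed]:
KKKKKK
KKKKKK
WWGGGG
WWGGGG
WWGYGG
KKGGGG
KYYKKK
After op 4 paint(4,4,B):
KKKKKK
KKKKKK
WWGGGG
WWGGGG
WWGYBG
KKGGGG
KYYKKK
After op 5 paint(4,3,R):
KKKKKK
KKKKKK
WWGGGG
WWGGGG
WWGRBG
KKGGGG
KYYKKK

Answer: KKKKKK
KKKKKK
WWGGGG
WWGGGG
WWGRBG
KKGGGG
KYYKKK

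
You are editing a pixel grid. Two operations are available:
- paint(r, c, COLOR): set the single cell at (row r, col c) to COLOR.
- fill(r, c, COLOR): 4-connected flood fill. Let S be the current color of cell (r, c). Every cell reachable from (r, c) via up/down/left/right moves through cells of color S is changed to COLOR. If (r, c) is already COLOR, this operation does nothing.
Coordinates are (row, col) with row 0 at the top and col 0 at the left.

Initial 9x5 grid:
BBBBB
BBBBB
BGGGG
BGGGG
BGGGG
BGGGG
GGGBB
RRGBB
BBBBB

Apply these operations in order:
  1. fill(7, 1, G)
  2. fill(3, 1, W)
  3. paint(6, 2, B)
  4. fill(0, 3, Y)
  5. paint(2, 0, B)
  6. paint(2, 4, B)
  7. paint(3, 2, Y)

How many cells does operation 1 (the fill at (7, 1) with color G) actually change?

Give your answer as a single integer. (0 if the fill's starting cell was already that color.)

Answer: 2

Derivation:
After op 1 fill(7,1,G) [2 cells changed]:
BBBBB
BBBBB
BGGGG
BGGGG
BGGGG
BGGGG
GGGBB
GGGBB
BBBBB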